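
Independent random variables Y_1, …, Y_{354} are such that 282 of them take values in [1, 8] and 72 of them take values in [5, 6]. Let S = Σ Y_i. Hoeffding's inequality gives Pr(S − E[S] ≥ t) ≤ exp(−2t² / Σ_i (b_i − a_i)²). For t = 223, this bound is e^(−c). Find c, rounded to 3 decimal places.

7.160

Σ(b_i − a_i)² = 282·7² + 72·1² = 13890.
c = 2t² / 13890 = 2·223² / 13890 = 7.1604.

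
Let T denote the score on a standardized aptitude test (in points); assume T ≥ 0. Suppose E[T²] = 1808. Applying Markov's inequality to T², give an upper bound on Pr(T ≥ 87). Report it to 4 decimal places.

0.2389

Since T ≥ 0, the event {T ≥ 87} is the same as {T² ≥ 7569}.
Markov's inequality applied to T² gives Pr(T² ≥ 7569) ≤ E[T²]/7569 = 1808/7569 = 0.2389.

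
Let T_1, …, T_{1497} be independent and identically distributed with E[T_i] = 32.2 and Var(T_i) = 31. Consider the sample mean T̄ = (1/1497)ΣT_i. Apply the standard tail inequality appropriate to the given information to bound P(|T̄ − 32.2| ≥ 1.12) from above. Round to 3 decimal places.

With mean and variance of each term known, Chebyshev's inequality bounds the deviation of the sum (or sample mean).
Var(T̄) = Var(T_i)/n = 31/1497 = 0.020708.
Chebyshev: P(|T̄ − 32.2| ≥ 1.12) ≤ Var(T̄)/(1.12)² = 31/(1497·1.12²) = 0.0165.

0.017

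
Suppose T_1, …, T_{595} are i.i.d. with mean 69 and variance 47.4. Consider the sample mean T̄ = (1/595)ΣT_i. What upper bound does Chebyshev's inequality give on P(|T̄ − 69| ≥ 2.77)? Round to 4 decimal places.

0.0104

Var(T̄) = Var(T_i)/n = 47.4/595 = 0.079664.
Chebyshev: P(|T̄ − 69| ≥ 2.77) ≤ Var(T̄)/(2.77)² = 47.4/(595·2.77²) = 0.0104.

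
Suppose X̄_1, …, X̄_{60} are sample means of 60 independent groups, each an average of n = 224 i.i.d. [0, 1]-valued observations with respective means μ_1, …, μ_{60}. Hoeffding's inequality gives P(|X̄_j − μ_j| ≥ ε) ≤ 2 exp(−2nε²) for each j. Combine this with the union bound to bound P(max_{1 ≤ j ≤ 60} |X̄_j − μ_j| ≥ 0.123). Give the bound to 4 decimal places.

Per-experiment Hoeffding bound: 2·exp(−2·224·0.123²) = 2·exp(−6.77779) = 0.0022776.
Union bound over 60 events: 60·0.0022776 = 0.13665.

0.1367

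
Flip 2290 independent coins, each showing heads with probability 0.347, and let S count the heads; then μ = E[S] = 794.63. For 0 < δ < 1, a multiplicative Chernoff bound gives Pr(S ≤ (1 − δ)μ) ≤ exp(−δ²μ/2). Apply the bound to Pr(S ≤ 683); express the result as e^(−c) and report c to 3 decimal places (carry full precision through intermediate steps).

7.841

Write 683 = (1 − δ)μ, so δ = 1 − 683/794.63 = 0.1404805…
Then the exponent is δ²μ/2 = (μ − 683)²/(2μ) = 7.840918.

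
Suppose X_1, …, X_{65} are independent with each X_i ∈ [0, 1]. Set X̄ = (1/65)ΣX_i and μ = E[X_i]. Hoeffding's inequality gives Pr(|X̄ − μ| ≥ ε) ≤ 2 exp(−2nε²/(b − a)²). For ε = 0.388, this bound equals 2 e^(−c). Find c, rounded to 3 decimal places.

c = 2nε²/(b − a)² = 2·65·0.388² / 1² = 19.5707.

19.571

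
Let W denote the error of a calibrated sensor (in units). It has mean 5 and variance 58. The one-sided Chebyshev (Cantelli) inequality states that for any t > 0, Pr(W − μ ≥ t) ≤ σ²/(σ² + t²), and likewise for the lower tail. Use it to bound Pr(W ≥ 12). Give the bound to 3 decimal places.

Here σ² = 58 and t = 7, so σ² + t² = 107.
Cantelli's bound: 58/107 = 0.5421.

0.542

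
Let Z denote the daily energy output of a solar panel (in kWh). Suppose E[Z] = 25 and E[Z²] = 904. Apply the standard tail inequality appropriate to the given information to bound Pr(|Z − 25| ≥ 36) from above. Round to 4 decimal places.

The first two moments determine the variance, so Chebyshev's inequality is the sharpest standard bound available.
Var(Z) = E[Z²] − (E[Z])² = 904 − 625 = 279.
Chebyshev's inequality: Pr(|Z − μ| ≥ t) ≤ Var(Z)/t² = 279/1296 = 0.2153.

0.2153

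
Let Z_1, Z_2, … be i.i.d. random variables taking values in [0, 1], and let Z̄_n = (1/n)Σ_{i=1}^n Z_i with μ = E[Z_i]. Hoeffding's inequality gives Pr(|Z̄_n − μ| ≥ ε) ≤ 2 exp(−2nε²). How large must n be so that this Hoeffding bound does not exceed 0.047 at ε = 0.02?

4689

Require 2·exp(−2nε²) ≤ 0.047, i.e. 2nε² ≥ ln(2/0.047) = 3.750755.
So n ≥ 3.750755 / (2·0.02²) = 4688.444.
The smallest integer n is 4689.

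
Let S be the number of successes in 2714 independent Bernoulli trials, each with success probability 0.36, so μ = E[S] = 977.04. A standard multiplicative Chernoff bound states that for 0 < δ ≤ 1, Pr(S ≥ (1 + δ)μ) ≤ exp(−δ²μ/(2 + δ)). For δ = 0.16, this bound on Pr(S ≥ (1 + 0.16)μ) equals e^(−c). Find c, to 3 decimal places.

11.580

c = δ²μ/(2 + δ) = 0.16²·977.04/(2 + 0.16) = 11.5797.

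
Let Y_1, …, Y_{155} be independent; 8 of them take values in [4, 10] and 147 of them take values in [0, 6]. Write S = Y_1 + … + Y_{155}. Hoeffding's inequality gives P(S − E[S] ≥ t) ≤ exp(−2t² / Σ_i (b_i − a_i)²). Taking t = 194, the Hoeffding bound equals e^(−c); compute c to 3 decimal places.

Σ(b_i − a_i)² = 8·6² + 147·6² = 5580.
c = 2t² / 5580 = 2·194² / 5580 = 13.4896.

13.490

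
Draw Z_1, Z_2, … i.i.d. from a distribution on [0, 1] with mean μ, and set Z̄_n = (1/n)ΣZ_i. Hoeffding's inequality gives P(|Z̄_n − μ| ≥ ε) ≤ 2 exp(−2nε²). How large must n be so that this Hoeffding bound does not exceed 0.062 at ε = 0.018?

Require 2·exp(−2nε²) ≤ 0.062, i.e. 2nε² ≥ ln(2/0.062) = 3.473768.
So n ≥ 3.473768 / (2·0.018²) = 5360.753.
The smallest integer n is 5361.

5361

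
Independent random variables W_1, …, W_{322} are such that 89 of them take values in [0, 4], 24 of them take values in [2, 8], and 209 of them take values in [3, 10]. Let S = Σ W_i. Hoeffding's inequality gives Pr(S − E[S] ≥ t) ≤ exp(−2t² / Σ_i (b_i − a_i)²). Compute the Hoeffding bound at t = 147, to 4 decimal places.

Σ(b_i − a_i)² = 89·4² + 24·6² + 209·7² = 12529.
Exponent = 2·147² / 12529 = 3.44944.
Bound = exp(−3.44944) = 0.03176.

0.0318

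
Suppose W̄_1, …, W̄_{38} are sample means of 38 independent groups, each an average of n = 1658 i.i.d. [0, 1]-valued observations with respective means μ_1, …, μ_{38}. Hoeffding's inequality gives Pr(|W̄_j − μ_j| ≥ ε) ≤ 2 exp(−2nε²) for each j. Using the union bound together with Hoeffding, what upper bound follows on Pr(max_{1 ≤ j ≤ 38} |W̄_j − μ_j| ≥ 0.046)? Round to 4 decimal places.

0.0682

Per-experiment Hoeffding bound: 2·exp(−2·1658·0.046²) = 2·exp(−7.01666) = 0.0017936.
Union bound over 38 events: 38·0.0017936 = 0.06816.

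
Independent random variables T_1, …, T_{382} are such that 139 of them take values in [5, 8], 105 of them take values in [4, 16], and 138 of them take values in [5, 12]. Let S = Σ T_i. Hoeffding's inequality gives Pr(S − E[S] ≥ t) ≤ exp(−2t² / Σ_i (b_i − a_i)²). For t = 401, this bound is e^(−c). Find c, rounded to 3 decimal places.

Σ(b_i − a_i)² = 139·3² + 105·12² + 138·7² = 23133.
c = 2t² / 23133 = 2·401² / 23133 = 13.9023.

13.902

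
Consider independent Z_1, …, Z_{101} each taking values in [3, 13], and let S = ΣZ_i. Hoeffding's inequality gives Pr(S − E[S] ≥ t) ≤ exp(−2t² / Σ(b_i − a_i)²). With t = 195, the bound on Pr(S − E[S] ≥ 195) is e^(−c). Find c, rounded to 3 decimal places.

7.530

Σ(b_i − a_i)² = 101·(10)² = 10100.
c = 2t²/10100 = 2·195²/10100 = 7.5297.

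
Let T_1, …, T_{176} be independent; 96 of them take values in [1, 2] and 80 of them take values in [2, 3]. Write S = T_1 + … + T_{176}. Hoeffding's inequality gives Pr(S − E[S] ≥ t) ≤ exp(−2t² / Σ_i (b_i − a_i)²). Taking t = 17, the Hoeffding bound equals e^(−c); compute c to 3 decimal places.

3.284

Σ(b_i − a_i)² = 96·1² + 80·1² = 176.
c = 2t² / 176 = 2·17² / 176 = 3.2841.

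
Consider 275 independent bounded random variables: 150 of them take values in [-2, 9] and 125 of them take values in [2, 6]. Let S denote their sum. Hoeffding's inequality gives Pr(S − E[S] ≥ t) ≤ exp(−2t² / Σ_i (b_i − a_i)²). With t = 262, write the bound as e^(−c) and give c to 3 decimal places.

Σ(b_i − a_i)² = 150·11² + 125·4² = 20150.
c = 2t² / 20150 = 2·262² / 20150 = 6.8133.

6.813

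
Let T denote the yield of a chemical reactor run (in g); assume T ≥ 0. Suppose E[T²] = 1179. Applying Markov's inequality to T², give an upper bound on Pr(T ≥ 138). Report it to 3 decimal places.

0.062

Since T ≥ 0, the event {T ≥ 138} is the same as {T² ≥ 19044}.
Markov's inequality applied to T² gives Pr(T² ≥ 19044) ≤ E[T²]/19044 = 1179/19044 = 0.0619.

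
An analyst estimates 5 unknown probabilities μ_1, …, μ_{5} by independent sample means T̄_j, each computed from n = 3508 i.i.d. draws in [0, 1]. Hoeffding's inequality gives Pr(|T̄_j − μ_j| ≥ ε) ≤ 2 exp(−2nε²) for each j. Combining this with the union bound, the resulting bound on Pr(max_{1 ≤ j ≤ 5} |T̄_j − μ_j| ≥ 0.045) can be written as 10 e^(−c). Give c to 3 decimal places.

14.207

Union bound over the 5 events: Pr(max_{1 ≤ j ≤ 5} |T̄_j − μ_j| ≥ 0.045) ≤ 5·2·exp(−2nε²) = 10 exp(−2·3508·0.045²).
So c = 2·3508·0.045² = 14.2074.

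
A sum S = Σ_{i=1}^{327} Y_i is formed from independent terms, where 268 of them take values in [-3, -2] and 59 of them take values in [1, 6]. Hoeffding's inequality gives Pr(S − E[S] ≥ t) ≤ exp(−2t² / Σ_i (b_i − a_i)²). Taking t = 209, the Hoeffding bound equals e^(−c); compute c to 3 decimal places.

Σ(b_i − a_i)² = 268·1² + 59·5² = 1743.
c = 2t² / 1743 = 2·209² / 1743 = 50.1216.

50.122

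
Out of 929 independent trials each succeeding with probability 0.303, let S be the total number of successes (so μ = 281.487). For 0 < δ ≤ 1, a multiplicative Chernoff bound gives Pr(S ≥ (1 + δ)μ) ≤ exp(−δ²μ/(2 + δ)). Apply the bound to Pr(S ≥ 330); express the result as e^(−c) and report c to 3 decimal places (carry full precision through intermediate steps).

3.849

Write 330 = (1 + δ)μ, so δ = 330/281.487 − 1 = 0.1723454…
Then the exponent is δ²μ/(2 + δ) = (330 − μ)² / (μ·(2 + δ)) = 3.848833.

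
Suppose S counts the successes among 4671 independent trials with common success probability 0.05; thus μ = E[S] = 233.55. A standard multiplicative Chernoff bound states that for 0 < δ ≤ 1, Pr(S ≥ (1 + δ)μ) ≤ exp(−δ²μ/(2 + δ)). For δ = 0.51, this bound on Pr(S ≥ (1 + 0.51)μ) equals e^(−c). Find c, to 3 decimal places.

24.202

c = δ²μ/(2 + δ) = 0.51²·233.55/(2 + 0.51) = 24.2017.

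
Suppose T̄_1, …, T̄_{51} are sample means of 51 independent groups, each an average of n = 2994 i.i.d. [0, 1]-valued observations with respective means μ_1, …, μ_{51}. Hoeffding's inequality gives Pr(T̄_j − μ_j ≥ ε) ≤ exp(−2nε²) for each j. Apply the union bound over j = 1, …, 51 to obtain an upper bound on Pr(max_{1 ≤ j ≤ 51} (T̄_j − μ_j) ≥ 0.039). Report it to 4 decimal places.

Per-experiment Hoeffding bound: exp(−2·2994·0.039²) = exp(−9.10775) = 0.0001108.
Union bound over 51 events: 51·0.0001108 = 0.00565.

0.0057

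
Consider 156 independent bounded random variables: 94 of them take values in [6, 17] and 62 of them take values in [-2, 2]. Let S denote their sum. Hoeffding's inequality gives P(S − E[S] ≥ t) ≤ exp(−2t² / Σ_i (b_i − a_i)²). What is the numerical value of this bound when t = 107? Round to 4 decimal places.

0.1570

Σ(b_i − a_i)² = 94·11² + 62·4² = 12366.
Exponent = 2·107² / 12366 = 1.85169.
Bound = exp(−1.85169) = 0.15697.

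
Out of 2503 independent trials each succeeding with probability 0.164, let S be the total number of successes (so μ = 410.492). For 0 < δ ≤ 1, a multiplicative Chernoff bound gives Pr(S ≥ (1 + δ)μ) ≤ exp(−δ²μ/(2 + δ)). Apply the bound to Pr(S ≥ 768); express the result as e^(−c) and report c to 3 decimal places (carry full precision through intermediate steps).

Write 768 = (1 + δ)μ, so δ = 768/410.492 − 1 = 0.8709256…
Then the exponent is δ²μ/(2 + δ) = (768 − μ)² / (μ·(2 + δ)) = 108.453829.

108.454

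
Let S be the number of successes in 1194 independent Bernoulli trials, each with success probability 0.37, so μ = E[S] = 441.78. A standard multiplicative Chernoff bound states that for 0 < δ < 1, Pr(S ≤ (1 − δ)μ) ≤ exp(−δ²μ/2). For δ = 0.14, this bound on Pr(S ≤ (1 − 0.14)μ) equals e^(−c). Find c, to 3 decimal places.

c = δ²μ/2 = 0.14²·441.78/2 = 4.3294.

4.329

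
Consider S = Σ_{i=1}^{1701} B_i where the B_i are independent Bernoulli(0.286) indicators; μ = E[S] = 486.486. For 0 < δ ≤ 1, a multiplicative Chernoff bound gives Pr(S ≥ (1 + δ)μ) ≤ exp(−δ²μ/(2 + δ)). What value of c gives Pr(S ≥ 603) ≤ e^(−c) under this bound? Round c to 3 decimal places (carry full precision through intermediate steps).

12.460

Write 603 = (1 + δ)μ, so δ = 603/486.486 − 1 = 0.2395012…
Then the exponent is δ²μ/(2 + δ) = (603 − μ)² / (μ·(2 + δ)) = 12.460474.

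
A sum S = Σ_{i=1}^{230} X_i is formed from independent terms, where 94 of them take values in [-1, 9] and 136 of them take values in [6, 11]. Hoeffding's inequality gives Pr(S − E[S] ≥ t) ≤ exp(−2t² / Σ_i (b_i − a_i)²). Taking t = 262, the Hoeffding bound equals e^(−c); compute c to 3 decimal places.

10.726

Σ(b_i − a_i)² = 94·10² + 136·5² = 12800.
c = 2t² / 12800 = 2·262² / 12800 = 10.7256.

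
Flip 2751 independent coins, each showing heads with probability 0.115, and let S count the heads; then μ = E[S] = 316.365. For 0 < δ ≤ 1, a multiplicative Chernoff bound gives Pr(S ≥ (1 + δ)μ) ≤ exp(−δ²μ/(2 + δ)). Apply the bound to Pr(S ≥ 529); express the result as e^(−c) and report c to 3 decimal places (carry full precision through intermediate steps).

Write 529 = (1 + δ)μ, so δ = 529/316.365 − 1 = 0.6721192…
Then the exponent is δ²μ/(2 + δ) = (529 − μ)² / (μ·(2 + δ)) = 53.484167.

53.484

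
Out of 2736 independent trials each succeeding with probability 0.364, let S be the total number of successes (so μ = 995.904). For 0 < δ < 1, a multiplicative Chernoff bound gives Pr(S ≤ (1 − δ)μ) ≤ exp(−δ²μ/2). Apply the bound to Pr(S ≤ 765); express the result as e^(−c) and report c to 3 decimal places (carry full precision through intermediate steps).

Write 765 = (1 − δ)μ, so δ = 1 − 765/995.904 = 0.2318537…
Then the exponent is δ²μ/2 = (μ − 765)²/(2μ) = 26.767970.

26.768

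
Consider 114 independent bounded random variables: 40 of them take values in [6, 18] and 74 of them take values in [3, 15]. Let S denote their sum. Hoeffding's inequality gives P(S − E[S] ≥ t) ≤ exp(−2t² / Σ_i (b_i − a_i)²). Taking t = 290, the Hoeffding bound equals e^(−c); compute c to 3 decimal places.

10.246

Σ(b_i − a_i)² = 40·12² + 74·12² = 16416.
c = 2t² / 16416 = 2·290² / 16416 = 10.2461.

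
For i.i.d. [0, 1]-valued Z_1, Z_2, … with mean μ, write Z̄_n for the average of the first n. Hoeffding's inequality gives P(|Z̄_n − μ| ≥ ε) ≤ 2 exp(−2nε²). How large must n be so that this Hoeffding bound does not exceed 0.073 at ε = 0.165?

Require 2·exp(−2nε²) ≤ 0.073, i.e. 2nε² ≥ ln(2/0.073) = 3.310443.
So n ≥ 3.310443 / (2·0.165²) = 60.798.
The smallest integer n is 61.

61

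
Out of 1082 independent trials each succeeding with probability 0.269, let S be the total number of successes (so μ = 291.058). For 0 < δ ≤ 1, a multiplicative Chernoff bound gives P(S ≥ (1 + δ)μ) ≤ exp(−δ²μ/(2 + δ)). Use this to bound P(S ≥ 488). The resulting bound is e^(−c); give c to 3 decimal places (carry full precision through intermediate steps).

Write 488 = (1 + δ)μ, so δ = 488/291.058 − 1 = 0.6766418…
Then the exponent is δ²μ/(2 + δ) = (488 − μ)² / (μ·(2 + δ)) = 49.785961.

49.786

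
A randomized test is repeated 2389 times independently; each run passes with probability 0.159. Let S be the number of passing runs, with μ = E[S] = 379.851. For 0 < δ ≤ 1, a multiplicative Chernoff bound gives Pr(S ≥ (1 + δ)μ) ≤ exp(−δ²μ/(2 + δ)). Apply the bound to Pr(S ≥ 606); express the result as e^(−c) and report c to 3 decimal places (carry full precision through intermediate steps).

51.877

Write 606 = (1 + δ)μ, so δ = 606/379.851 − 1 = 0.5953624…
Then the exponent is δ²μ/(2 + δ) = (606 − μ)² / (μ·(2 + δ)) = 51.877383.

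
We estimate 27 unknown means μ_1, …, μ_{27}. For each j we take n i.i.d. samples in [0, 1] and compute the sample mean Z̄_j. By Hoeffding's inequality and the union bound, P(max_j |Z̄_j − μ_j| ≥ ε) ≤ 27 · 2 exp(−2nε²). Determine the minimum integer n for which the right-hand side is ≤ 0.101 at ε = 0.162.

120

Need 2·27·exp(−2nε²) ≤ 0.101, i.e. exp(−2nε²) ≤ 0.101/54.
So 2nε² ≥ ln(54/0.101) = 6.281619.
Hence n ≥ 6.281619/(2·0.162²) = 119.677.
The smallest integer n is 120.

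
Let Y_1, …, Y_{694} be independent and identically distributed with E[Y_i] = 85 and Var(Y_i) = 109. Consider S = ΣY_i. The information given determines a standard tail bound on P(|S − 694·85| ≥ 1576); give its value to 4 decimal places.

With mean and variance of each term known, Chebyshev's inequality bounds the deviation of the sum (or sample mean).
Var(S) = n·Var(Y_i) = 694·109 = 75646.
Chebyshev: P(|S − 694·85| ≥ 1576) ≤ Var(S)/1576² = 75646/2483776 = 0.0305.

0.0305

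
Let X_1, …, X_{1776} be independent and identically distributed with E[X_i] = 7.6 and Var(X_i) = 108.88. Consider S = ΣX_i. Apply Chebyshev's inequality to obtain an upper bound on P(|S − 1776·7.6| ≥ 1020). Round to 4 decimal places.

Var(S) = n·Var(X_i) = 1776·108.88 = 193370.88.
Chebyshev: P(|S − 1776·7.6| ≥ 1020) ≤ Var(S)/1020² = 193370.88/1040400 = 0.1859.

0.1859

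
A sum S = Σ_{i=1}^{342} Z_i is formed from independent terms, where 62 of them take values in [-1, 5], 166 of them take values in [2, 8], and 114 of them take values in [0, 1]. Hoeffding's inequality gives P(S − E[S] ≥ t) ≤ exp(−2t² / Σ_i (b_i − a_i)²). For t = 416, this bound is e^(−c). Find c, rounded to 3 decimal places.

41.590

Σ(b_i − a_i)² = 62·6² + 166·6² + 114·1² = 8322.
c = 2t² / 8322 = 2·416² / 8322 = 41.5900.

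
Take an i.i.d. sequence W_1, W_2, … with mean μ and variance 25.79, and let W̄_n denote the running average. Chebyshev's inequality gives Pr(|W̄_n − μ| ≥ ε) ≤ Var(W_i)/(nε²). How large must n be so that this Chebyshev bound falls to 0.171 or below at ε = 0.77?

Require 25.79/(n·0.77²) ≤ 0.171, i.e. n ≥ 25.79/(0.171·0.77²) = 254.375.
The smallest integer n is 255.

255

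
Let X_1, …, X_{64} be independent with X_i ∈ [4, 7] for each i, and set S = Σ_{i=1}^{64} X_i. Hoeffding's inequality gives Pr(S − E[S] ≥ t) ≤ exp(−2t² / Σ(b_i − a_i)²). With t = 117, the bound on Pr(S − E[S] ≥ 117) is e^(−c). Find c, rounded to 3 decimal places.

47.531

Σ(b_i − a_i)² = 64·(3)² = 576.
c = 2t²/576 = 2·117²/576 = 47.5312.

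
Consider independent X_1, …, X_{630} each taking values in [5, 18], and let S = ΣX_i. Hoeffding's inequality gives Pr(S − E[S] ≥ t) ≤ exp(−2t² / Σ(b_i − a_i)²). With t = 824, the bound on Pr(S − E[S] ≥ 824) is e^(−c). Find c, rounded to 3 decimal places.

12.754

Σ(b_i − a_i)² = 630·(13)² = 106470.
c = 2t²/106470 = 2·824²/106470 = 12.7543.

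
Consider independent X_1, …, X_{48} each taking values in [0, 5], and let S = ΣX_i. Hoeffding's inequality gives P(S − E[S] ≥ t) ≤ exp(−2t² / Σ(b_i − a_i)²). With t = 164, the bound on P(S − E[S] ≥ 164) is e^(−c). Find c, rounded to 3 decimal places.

44.827

Σ(b_i − a_i)² = 48·(5)² = 1200.
c = 2t²/1200 = 2·164²/1200 = 44.8267.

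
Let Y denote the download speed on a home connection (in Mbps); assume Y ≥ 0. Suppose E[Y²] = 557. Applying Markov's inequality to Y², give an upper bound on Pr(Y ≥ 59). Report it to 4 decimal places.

0.1600

Since Y ≥ 0, the event {Y ≥ 59} is the same as {Y² ≥ 3481}.
Markov's inequality applied to Y² gives Pr(Y² ≥ 3481) ≤ E[Y²]/3481 = 557/3481 = 0.1600.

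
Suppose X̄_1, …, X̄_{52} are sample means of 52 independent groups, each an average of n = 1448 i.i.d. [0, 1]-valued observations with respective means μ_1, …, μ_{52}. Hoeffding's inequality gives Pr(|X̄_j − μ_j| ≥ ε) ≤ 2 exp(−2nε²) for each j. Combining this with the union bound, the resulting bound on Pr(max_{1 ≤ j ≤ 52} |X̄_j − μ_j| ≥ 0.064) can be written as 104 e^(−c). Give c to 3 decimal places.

11.862

Union bound over the 52 events: Pr(max_{1 ≤ j ≤ 52} |X̄_j − μ_j| ≥ 0.064) ≤ 52·2·exp(−2nε²) = 104 exp(−2·1448·0.064²).
So c = 2·1448·0.064² = 11.8620.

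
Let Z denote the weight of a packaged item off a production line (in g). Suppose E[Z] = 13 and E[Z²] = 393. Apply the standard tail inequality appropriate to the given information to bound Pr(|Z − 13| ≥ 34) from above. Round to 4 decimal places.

The first two moments determine the variance, so Chebyshev's inequality is the sharpest standard bound available.
Var(Z) = E[Z²] − (E[Z])² = 393 − 169 = 224.
Chebyshev's inequality: Pr(|Z − μ| ≥ t) ≤ Var(Z)/t² = 224/1156 = 0.1938.

0.1938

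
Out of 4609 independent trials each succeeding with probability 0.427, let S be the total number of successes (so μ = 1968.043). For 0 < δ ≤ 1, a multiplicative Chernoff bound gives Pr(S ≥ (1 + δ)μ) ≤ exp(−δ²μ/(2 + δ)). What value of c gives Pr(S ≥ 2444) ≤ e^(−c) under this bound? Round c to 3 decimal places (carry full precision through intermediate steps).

Write 2444 = (1 + δ)μ, so δ = 2444/1968.043 − 1 = 0.2418428…
Then the exponent is δ²μ/(2 + δ) = (2444 − μ)² / (μ·(2 + δ)) = 51.344709.

51.345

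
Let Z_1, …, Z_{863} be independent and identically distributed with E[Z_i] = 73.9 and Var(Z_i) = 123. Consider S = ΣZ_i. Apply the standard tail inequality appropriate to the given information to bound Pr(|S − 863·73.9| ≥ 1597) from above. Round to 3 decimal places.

With mean and variance of each term known, Chebyshev's inequality bounds the deviation of the sum (or sample mean).
Var(S) = n·Var(Z_i) = 863·123 = 106149.
Chebyshev: Pr(|S − 863·73.9| ≥ 1597) ≤ Var(S)/1597² = 106149/2550409 = 0.0416.

0.042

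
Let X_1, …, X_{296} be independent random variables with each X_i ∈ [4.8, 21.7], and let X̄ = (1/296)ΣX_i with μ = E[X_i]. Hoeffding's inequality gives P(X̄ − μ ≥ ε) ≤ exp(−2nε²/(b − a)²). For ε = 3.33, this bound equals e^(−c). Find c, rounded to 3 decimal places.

c = 2nε²/(b − a)² = 2·296·3.33² / 16.9² = 22.9846.

22.985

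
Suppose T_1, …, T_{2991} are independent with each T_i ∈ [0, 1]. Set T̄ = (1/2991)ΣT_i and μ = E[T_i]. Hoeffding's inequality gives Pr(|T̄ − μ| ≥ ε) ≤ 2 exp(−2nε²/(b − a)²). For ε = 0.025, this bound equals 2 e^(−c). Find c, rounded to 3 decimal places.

3.739

c = 2nε²/(b − a)² = 2·2991·0.025² / 1² = 3.7388.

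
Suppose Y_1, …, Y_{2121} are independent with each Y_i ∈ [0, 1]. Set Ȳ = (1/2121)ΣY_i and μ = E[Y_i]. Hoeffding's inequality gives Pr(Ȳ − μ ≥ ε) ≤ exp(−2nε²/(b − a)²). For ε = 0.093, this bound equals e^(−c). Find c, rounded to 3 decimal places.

c = 2nε²/(b − a)² = 2·2121·0.093² / 1² = 36.6891.

36.689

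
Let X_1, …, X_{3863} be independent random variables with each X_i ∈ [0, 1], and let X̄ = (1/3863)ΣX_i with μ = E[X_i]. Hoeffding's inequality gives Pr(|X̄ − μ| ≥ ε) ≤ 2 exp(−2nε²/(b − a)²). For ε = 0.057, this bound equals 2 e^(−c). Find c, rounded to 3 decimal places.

c = 2nε²/(b − a)² = 2·3863·0.057² / 1² = 25.1018.

25.102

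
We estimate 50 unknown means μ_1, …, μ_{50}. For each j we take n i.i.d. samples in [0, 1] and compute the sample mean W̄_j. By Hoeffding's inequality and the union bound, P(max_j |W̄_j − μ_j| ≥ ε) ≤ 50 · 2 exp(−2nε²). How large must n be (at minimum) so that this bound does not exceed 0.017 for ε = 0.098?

452

Need 2·50·exp(−2nε²) ≤ 0.017, i.e. exp(−2nε²) ≤ 0.017/100.
So 2nε² ≥ ln(100/0.017) = 8.679712.
Hence n ≥ 8.679712/(2·0.098²) = 451.880.
The smallest integer n is 452.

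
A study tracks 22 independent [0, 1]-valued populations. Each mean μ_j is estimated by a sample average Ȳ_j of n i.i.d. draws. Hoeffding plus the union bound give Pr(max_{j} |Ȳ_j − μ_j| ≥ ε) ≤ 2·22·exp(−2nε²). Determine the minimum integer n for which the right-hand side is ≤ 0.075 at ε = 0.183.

Need 2·22·exp(−2nε²) ≤ 0.075, i.e. exp(−2nε²) ≤ 0.075/44.
So 2nε² ≥ ln(44/0.075) = 6.374457.
Hence n ≥ 6.374457/(2·0.183²) = 95.172.
The smallest integer n is 96.

96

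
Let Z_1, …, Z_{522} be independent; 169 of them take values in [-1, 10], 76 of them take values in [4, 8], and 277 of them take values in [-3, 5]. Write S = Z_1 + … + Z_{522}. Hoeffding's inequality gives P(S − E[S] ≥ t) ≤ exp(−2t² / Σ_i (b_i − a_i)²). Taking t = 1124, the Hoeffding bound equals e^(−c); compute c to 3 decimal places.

Σ(b_i − a_i)² = 169·11² + 76·4² + 277·8² = 39393.
c = 2t² / 39393 = 2·1124² / 39393 = 64.1422.

64.142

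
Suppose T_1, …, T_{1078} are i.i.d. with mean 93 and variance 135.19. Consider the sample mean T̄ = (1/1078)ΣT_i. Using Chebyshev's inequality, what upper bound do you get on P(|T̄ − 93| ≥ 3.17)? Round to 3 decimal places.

0.012

Var(T̄) = Var(T_i)/n = 135.19/1078 = 0.12541.
Chebyshev: P(|T̄ − 93| ≥ 3.17) ≤ Var(T̄)/(3.17)² = 135.19/(1078·3.17²) = 0.0125.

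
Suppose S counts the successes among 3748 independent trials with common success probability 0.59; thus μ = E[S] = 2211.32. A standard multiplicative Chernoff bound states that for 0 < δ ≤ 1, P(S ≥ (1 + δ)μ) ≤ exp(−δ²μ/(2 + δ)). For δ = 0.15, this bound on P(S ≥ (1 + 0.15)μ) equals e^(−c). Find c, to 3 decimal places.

c = δ²μ/(2 + δ) = 0.15²·2211.32/(2 + 0.15) = 23.1417.

23.142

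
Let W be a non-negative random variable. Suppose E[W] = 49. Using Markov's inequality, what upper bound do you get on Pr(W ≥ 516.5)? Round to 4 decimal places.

Markov's inequality: for a non-negative random variable, Pr(W ≥ a) ≤ E[W]/a.
Here E[W] = 49 and a = 516.5, so the bound is 49/516.5 = 0.0949.

0.0949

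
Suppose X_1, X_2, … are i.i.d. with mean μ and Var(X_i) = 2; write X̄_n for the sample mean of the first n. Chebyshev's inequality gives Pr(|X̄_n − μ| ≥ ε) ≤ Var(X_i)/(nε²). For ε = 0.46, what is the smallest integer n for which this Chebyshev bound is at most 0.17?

56

Require 2/(n·0.46²) ≤ 0.17, i.e. n ≥ 2/(0.17·0.46²) = 55.599.
The smallest integer n is 56.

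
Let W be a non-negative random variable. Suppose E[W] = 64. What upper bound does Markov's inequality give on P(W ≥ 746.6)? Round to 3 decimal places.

Markov's inequality: for a non-negative random variable, P(W ≥ a) ≤ E[W]/a.
Here E[W] = 64 and a = 746.6, so the bound is 64/746.6 = 0.0857.

0.086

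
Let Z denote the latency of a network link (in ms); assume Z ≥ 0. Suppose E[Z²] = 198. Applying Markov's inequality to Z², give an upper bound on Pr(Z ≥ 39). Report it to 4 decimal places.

Since Z ≥ 0, the event {Z ≥ 39} is the same as {Z² ≥ 1521}.
Markov's inequality applied to Z² gives Pr(Z² ≥ 1521) ≤ E[Z²]/1521 = 198/1521 = 0.1302.

0.1302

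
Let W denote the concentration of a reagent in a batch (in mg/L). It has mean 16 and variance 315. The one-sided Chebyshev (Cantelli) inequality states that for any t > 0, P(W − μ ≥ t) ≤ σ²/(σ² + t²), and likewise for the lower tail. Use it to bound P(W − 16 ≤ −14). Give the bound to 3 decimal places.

Here σ² = 315 and t = 14, so σ² + t² = 511.
Cantelli's bound: 315/511 = 0.6164.

0.616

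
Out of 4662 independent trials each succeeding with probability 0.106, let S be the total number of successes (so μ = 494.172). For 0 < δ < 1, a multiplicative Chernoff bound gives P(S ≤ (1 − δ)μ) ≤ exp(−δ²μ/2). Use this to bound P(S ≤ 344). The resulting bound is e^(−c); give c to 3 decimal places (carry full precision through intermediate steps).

22.818

Write 344 = (1 − δ)μ, so δ = 1 − 344/494.172 = 0.3038861…
Then the exponent is δ²μ/2 = (μ − 344)²/(2μ) = 22.817591.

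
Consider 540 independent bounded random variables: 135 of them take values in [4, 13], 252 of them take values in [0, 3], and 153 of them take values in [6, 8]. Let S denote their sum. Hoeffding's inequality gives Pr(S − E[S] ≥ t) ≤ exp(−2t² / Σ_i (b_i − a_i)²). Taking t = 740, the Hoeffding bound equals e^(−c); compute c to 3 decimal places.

Σ(b_i − a_i)² = 135·9² + 252·3² + 153·2² = 13815.
c = 2t² / 13815 = 2·740² / 13815 = 79.2761.

79.276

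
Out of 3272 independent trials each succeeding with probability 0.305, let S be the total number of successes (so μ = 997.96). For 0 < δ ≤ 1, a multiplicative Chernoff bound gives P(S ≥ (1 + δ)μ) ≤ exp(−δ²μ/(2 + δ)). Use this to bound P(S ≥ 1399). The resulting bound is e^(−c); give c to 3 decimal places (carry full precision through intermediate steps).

Write 1399 = (1 + δ)μ, so δ = 1399/997.96 − 1 = 0.4018598…
Then the exponent is δ²μ/(2 + δ) = (1399 − μ)² / (μ·(2 + δ)) = 67.098776.

67.099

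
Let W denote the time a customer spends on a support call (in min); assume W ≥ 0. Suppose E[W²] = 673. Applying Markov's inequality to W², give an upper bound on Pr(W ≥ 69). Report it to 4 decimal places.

0.1414

Since W ≥ 0, the event {W ≥ 69} is the same as {W² ≥ 4761}.
Markov's inequality applied to W² gives Pr(W² ≥ 4761) ≤ E[W²]/4761 = 673/4761 = 0.1414.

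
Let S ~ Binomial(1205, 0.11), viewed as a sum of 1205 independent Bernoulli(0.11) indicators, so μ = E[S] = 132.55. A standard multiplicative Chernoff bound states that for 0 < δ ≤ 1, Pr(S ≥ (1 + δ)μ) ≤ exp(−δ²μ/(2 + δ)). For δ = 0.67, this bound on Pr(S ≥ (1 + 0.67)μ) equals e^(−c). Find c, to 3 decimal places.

22.285

c = δ²μ/(2 + δ) = 0.67²·132.55/(2 + 0.67) = 22.2853.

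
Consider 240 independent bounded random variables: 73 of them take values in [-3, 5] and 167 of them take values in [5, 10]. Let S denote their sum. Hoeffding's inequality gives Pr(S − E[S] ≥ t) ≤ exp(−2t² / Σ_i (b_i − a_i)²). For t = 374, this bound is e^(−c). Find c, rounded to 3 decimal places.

31.621

Σ(b_i − a_i)² = 73·8² + 167·5² = 8847.
c = 2t² / 8847 = 2·374² / 8847 = 31.6211.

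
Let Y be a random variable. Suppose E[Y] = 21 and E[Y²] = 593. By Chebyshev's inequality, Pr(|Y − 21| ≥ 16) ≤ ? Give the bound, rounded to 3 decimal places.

0.594

Var(Y) = E[Y²] − (E[Y])² = 593 − 441 = 152.
Chebyshev's inequality: Pr(|Y − μ| ≥ t) ≤ Var(Y)/t² = 152/256 = 0.5938.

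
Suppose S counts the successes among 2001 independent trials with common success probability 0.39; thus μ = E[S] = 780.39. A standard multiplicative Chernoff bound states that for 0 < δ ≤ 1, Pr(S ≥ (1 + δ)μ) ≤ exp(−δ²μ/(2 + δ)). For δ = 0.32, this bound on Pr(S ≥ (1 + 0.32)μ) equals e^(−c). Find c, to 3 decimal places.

c = δ²μ/(2 + δ) = 0.32²·780.39/(2 + 0.32) = 34.4448.

34.445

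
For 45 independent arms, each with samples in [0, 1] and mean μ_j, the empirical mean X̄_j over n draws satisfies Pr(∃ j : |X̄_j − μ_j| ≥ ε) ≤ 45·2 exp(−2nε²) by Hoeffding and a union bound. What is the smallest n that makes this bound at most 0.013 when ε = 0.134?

247

Need 2·45·exp(−2nε²) ≤ 0.013, i.e. exp(−2nε²) ≤ 0.013/90.
So 2nε² ≥ ln(90/0.013) = 8.842616.
Hence n ≥ 8.842616/(2·0.134²) = 246.230.
The smallest integer n is 247.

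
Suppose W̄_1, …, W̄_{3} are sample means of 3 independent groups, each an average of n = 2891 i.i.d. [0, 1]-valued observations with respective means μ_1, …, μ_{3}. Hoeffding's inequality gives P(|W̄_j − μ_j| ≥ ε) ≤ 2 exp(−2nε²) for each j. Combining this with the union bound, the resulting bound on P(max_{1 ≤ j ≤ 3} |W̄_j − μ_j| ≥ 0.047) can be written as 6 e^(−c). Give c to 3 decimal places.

Union bound over the 3 events: P(max_{1 ≤ j ≤ 3} |W̄_j − μ_j| ≥ 0.047) ≤ 3·2·exp(−2nε²) = 6 exp(−2·2891·0.047²).
So c = 2·2891·0.047² = 12.7724.

12.772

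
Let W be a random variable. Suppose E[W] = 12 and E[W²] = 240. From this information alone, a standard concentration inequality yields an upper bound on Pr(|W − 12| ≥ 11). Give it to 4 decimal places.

0.7934

The first two moments determine the variance, so Chebyshev's inequality is the sharpest standard bound available.
Var(W) = E[W²] − (E[W])² = 240 − 144 = 96.
Chebyshev's inequality: Pr(|W − μ| ≥ t) ≤ Var(W)/t² = 96/121 = 0.7934.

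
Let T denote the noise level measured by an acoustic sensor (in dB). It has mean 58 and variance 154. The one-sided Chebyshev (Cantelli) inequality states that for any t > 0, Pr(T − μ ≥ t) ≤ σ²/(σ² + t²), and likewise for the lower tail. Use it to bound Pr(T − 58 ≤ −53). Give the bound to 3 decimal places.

Here σ² = 154 and t = 53, so σ² + t² = 2963.
Cantelli's bound: 154/2963 = 0.0520.

0.052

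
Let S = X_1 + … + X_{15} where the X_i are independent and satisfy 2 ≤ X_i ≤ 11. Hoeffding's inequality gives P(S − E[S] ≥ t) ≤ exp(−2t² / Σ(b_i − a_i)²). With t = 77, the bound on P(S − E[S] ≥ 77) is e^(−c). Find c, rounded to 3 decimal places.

Σ(b_i − a_i)² = 15·(9)² = 1215.
c = 2t²/1215 = 2·77²/1215 = 9.7597.

9.760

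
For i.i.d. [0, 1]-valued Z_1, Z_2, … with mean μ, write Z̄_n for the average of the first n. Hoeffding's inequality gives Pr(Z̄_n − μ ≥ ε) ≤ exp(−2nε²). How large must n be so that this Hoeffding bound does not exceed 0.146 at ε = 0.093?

112

Require exp(−2nε²) ≤ 0.146, i.e. 2nε² ≥ ln(1/0.146) = 1.924149.
So n ≥ 1.924149 / (2·0.093²) = 111.235.
The smallest integer n is 112.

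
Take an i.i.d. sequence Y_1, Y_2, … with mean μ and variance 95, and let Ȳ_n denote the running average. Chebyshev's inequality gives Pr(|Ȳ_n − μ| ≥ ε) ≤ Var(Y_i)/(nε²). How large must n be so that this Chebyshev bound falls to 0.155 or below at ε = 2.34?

112

Require 95/(n·2.34²) ≤ 0.155, i.e. n ≥ 95/(0.155·2.34²) = 111.934.
The smallest integer n is 112.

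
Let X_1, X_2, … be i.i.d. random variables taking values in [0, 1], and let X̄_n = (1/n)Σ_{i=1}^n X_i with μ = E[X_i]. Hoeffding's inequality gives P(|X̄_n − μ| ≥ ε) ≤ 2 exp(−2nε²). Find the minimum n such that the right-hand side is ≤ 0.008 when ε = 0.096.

Require 2·exp(−2nε²) ≤ 0.008, i.e. 2nε² ≥ ln(2/0.008) = 5.521461.
So n ≥ 5.521461 / (2·0.096²) = 299.558.
The smallest integer n is 300.

300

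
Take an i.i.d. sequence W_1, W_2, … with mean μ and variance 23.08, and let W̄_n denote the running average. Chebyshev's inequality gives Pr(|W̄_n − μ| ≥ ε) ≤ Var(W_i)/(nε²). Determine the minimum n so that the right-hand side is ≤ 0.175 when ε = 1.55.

Require 23.08/(n·1.55²) ≤ 0.175, i.e. n ≥ 23.08/(0.175·1.55²) = 54.895.
The smallest integer n is 55.

55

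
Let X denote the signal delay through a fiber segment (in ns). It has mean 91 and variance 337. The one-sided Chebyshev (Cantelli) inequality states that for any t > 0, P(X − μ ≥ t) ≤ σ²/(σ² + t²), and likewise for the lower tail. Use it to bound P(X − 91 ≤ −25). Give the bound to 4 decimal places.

0.3503

Here σ² = 337 and t = 25, so σ² + t² = 962.
Cantelli's bound: 337/962 = 0.3503.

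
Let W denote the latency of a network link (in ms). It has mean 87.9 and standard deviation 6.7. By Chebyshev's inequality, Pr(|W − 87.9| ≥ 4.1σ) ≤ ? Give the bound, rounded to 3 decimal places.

0.059

Chebyshev: Pr(|W − μ| ≥ t) ≤ Var(W)/t².
Var(W) = σ² = 6.7² = 44.89.
t = 4.1·6.7 = 27.47.
Bound = 44.89 / 754.6009 = 0.0595.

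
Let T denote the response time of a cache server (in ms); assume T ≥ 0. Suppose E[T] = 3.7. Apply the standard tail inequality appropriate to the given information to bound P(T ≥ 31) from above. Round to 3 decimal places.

0.119

Only the mean of a non-negative variable is known, so Markov's inequality is the applicable tail bound.
Markov's inequality: for a non-negative random variable, P(T ≥ a) ≤ E[T]/a.
Here E[T] = 3.7 and a = 31, so the bound is 3.7/31 = 0.1194.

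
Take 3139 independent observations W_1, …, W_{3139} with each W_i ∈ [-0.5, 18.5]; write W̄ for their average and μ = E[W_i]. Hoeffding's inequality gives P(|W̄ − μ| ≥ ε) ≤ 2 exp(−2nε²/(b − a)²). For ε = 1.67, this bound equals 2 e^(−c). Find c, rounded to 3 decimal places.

48.501

c = 2nε²/(b − a)² = 2·3139·1.67² / 19² = 48.5006.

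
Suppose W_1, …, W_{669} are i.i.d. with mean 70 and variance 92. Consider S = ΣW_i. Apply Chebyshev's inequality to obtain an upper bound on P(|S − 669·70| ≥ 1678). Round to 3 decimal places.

0.022

Var(S) = n·Var(W_i) = 669·92 = 61548.
Chebyshev: P(|S − 669·70| ≥ 1678) ≤ Var(S)/1678² = 61548/2815684 = 0.0219.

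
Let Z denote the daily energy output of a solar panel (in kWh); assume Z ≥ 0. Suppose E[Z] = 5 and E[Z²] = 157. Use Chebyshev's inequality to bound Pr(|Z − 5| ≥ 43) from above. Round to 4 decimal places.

0.0714

Var(Z) = E[Z²] − (E[Z])² = 157 − 25 = 132.
Chebyshev's inequality: Pr(|Z − μ| ≥ t) ≤ Var(Z)/t² = 132/1849 = 0.0714.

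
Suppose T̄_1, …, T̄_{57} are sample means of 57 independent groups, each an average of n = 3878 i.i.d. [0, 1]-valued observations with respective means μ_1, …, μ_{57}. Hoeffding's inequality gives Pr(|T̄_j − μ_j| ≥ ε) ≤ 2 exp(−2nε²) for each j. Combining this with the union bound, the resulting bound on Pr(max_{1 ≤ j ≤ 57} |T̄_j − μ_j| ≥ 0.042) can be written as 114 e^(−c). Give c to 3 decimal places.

Union bound over the 57 events: Pr(max_{1 ≤ j ≤ 57} |T̄_j − μ_j| ≥ 0.042) ≤ 57·2·exp(−2nε²) = 114 exp(−2·3878·0.042²).
So c = 2·3878·0.042² = 13.6816.

13.682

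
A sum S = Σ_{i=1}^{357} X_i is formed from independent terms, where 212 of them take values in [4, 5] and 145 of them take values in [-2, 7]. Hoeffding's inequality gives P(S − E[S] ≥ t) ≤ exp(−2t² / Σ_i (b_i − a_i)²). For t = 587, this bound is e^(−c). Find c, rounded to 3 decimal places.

57.635

Σ(b_i − a_i)² = 212·1² + 145·9² = 11957.
c = 2t² / 11957 = 2·587² / 11957 = 57.6347.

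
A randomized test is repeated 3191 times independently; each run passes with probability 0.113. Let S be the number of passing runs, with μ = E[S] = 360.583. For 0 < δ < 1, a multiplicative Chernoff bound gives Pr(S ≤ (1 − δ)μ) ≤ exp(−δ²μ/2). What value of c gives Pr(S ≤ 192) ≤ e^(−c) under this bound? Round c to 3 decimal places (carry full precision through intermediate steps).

39.409

Write 192 = (1 − δ)μ, so δ = 1 − 192/360.583 = 0.467529…
Then the exponent is δ²μ/2 = (μ − 192)²/(2μ) = 39.408719.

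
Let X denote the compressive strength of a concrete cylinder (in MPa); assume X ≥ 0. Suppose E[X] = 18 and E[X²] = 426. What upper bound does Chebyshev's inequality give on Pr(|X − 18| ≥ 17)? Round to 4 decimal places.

Var(X) = E[X²] − (E[X])² = 426 − 324 = 102.
Chebyshev's inequality: Pr(|X − μ| ≥ t) ≤ Var(X)/t² = 102/289 = 0.3529.

0.3529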